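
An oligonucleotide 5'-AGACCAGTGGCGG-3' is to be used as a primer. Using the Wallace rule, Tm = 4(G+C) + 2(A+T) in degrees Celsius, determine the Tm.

Scanning the sequence gives C=3, G=6, A=3, T=1.
AT pairs contribute 4, GC pairs contribute 9.
Tm = 4·9 + 2·4 = 36 + 8 = 44°C

44°C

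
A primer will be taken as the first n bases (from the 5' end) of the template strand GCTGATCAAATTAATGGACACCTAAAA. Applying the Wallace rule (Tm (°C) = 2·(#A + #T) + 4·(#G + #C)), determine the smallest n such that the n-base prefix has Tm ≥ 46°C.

First 16 bases: GCTGATCAAATTAATG → Tm = 42°C (< 46°C)
First 17 bases: GCTGATCAAATTAATGG → Tm = 46°C (≥ 46°C)
Since every base adds ≥2°C, Tm only increases with n, so the threshold is first crossed at n = 17.

n = 17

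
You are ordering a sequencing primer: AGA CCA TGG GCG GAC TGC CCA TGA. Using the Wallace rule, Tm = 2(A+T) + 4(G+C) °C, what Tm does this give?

78°C

G=8, T=3, C=7, A=6
AT pairs contribute 9, GC pairs contribute 15.
Tm = 2×9 + 4×15 = 78°C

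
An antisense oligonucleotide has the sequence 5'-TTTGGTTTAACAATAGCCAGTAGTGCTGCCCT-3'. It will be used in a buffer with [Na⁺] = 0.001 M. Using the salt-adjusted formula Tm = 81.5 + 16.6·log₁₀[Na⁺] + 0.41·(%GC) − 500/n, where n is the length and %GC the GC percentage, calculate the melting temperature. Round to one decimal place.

34.0°C

Length n = 32. Scanning the sequence gives T=11, G=7, A=7, C=7.
G+C = 14, so %GC = 14/32 × 100 = 43.75%
Salt term: 16.6 × (-3) = -49.8
GC term: 0.41 × 43.75 = 17.938; length term: −500/32 = −15.625
Tm = 81.5 + (-49.8) + 17.938 − 15.625 = 34.013 → 34.0°C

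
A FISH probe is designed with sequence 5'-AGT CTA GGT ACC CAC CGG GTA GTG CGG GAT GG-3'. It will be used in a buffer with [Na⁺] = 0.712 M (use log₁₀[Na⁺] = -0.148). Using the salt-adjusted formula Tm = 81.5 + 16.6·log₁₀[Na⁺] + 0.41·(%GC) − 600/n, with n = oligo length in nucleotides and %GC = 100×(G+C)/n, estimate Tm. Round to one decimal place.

85.9°C

Length n = 32. Base counts: C=7, T=6, G=13, A=6
G+C = 20, so %GC = 20/32 × 100 = 62.5%
Salt term: 16.6 × (-0.148) = -2.457
GC term: 0.41 × 62.5 = 25.625; length term: −600/32 = −18.75
Tm = 81.5 + (-2.457) + 25.625 − 18.75 = 85.918 → 85.9°C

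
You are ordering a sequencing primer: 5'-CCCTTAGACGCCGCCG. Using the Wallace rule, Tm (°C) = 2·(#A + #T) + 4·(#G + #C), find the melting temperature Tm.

56°C

Base counts: G=4, T=2, A=2, C=8
AT pairs contribute 4, GC pairs contribute 12.
Tm = 2(4) + 4(12) = 8 + 48 = 56°C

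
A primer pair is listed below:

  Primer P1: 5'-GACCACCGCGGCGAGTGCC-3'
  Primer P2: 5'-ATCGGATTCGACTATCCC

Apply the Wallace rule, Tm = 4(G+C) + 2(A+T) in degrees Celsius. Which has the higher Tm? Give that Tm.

Primer P1: A+T=4, G+C=15 → Tm = 2(4)+4(15) = 68°C
Primer P2: A+T=9, G+C=9 → Tm = 2(9)+4(9) = 54°C
68°C vs 54°C → primer P1 is higher.

Primer P1, 68°C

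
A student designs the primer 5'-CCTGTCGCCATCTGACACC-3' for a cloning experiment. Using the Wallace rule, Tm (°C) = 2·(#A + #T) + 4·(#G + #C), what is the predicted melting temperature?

62°C

A=3, C=9, G=3, T=4
AT pairs contribute 7, GC pairs contribute 12.
Tm = 2(7) + 4(12) = 14 + 48 = 62°C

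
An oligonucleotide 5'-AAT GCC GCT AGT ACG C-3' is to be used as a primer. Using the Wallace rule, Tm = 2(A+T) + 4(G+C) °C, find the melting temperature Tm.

Counting bases: C=5, T=3, G=4, A=4
AT pairs contribute 7, GC pairs contribute 9.
Tm = 2(7) + 4(9) = 14 + 36 = 50°C

50°C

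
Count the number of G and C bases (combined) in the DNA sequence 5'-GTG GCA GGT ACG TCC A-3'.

A=3, G=6, T=3, C=4
G+C = 6 + 4 = 10

10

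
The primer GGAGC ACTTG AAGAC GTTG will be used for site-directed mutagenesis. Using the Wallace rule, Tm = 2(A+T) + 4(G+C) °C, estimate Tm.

Base counts: G=7, A=5, C=3, T=4
So N_AT = 9 and N_GC = 10.
Tm = 2(9) + 4(10) = 18 + 40 = 58°C

58°C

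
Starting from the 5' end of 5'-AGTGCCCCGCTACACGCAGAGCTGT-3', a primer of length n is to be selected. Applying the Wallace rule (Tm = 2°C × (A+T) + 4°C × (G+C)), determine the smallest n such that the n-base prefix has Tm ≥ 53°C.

First 15 bases: AGTGCCCCGCTACAC → Tm = 50°C (< 53°C)
First 16 bases: AGTGCCCCGCTACACG → Tm = 54°C (≥ 53°C)
Since every base adds ≥2°C, Tm only increases with n, so the threshold is first crossed at n = 16.

n = 16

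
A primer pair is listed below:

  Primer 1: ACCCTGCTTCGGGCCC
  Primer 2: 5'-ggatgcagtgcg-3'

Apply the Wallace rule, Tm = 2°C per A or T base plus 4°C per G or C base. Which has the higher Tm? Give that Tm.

Primer 1: A+T=4, G+C=12 → Tm = 2(4)+4(12) = 56°C
Primer 2: A+T=4, G+C=8 → Tm = 2(4)+4(8) = 40°C
56°C vs 40°C → primer 1 is higher.

Primer 1, 56°C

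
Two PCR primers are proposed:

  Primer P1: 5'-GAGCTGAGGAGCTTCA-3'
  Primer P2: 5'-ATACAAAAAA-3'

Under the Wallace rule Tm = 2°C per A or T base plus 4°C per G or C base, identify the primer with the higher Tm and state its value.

Primer P1: A+T=7, G+C=9 → Tm = 2(7)+4(9) = 50°C
Primer P2: A+T=9, G+C=1 → Tm = 2(9)+4(1) = 22°C
50°C vs 22°C → primer P1 is higher.

Primer P1, 50°C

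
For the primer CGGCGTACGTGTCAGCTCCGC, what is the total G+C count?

Scanning the sequence gives A=2, C=8, T=4, G=7.
Total G or C: 7 + 8 = 15

15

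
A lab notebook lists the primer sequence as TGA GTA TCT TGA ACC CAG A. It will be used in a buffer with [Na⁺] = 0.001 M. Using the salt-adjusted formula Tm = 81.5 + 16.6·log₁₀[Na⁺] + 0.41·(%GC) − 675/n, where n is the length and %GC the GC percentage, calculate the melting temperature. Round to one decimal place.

13.4°C

Length n = 19. C=4, G=4, A=6, T=5
G+C = 8, so %GC = 8/19 × 100 = 42.105%
Salt term: 16.6 × (-3) = -49.8
GC term: 0.41 × 42.105 = 17.263; length term: −675/19 = −35.526
Tm = 81.5 + (-49.8) + 17.263 − 35.526 = 13.437 → 13.4°C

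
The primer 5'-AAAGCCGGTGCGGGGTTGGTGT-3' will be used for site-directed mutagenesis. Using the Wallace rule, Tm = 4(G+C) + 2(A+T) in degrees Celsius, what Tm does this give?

G=11, T=5, C=3, A=3
AT pairs contribute 8, GC pairs contribute 14.
Tm = 2×8 + 4×14 = 72°C

72°C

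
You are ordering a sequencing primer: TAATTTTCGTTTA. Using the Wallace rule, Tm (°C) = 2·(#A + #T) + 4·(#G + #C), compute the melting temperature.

Scanning the sequence gives C=1, T=8, G=1, A=3.
AT pairs contribute 11, GC pairs contribute 2.
Tm = 4·2 + 2·11 = 8 + 22 = 30°C

30°C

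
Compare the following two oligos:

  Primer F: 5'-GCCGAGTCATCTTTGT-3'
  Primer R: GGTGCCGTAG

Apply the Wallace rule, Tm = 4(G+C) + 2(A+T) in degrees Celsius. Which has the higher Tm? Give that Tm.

Primer F: A+T=8, G+C=8 → Tm = 2(8)+4(8) = 48°C
Primer R: A+T=3, G+C=7 → Tm = 2(3)+4(7) = 34°C
48°C vs 34°C → primer F is higher.

Primer F, 48°C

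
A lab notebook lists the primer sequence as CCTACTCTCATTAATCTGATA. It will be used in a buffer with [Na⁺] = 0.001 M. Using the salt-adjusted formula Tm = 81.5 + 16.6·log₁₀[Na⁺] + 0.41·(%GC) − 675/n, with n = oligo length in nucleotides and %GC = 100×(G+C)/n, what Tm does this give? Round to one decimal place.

Length n = 21. Base counts: C=6, T=8, G=1, A=6
G+C = 7, so %GC = 7/21 × 100 = 33.333%
Salt term: 16.6 × (-3) = -49.8
GC term: 0.41 × 33.333 = 13.667; length term: −675/21 = −32.143
Tm = 81.5 + (-49.8) + 13.667 − 32.143 = 13.224 → 13.2°C

13.2°C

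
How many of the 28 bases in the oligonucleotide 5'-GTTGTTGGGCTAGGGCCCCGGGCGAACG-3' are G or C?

20

T=5, G=13, A=3, C=7
G+C = 13 + 7 = 20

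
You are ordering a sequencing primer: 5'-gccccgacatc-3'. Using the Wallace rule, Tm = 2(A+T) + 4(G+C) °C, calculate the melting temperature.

Counting bases: T=1, G=2, C=6, A=2
A+T = 3, G+C = 8
Tm = 4·8 + 2·3 = 32 + 6 = 38°C

38°C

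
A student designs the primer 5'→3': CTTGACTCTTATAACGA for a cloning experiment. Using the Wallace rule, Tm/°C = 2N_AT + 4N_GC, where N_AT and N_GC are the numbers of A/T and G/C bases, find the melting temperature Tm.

T=6, G=2, A=5, C=4
AT pairs contribute 11, GC pairs contribute 6.
Tm = 2(11) + 4(6) = 22 + 24 = 46°C

46°C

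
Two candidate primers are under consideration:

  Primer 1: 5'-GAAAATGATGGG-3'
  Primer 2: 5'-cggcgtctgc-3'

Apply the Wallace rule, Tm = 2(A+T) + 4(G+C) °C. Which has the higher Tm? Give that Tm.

Primer 1: A+T=7, G+C=5 → Tm = 2(7)+4(5) = 34°C
Primer 2: A+T=2, G+C=8 → Tm = 2(2)+4(8) = 36°C
34°C vs 36°C → primer 2 is higher.

Primer 2, 36°C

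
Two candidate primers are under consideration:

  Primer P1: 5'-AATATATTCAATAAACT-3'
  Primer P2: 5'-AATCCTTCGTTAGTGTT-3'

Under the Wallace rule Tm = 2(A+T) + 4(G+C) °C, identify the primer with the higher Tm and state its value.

Primer P1: A+T=15, G+C=2 → Tm = 2(15)+4(2) = 38°C
Primer P2: A+T=11, G+C=6 → Tm = 2(11)+4(6) = 46°C
38°C vs 46°C → primer P2 is higher.

Primer P2, 46°C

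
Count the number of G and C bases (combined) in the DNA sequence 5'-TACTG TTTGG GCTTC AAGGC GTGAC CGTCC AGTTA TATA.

18

Base counts: A=8, T=13, G=10, C=8
G+C = 10 + 8 = 18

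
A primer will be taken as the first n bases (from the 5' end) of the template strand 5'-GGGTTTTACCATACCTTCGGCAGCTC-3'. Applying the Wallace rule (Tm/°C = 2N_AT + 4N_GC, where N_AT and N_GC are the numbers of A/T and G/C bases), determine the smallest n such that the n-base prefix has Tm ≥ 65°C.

n = 22

First 21 bases: GGGTTTTACCATACCTTCGGC → Tm = 64°C (< 65°C)
First 22 bases: GGGTTTTACCATACCTTCGGCA → Tm = 66°C (≥ 65°C)
Since every base adds ≥2°C, Tm only increases with n, so the threshold is first crossed at n = 22.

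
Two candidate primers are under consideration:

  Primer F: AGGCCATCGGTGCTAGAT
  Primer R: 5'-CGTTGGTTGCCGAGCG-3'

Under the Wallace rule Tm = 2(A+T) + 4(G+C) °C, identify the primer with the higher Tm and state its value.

Primer F, 56°C

Primer F: A+T=8, G+C=10 → Tm = 2(8)+4(10) = 56°C
Primer R: A+T=5, G+C=11 → Tm = 2(5)+4(11) = 54°C
56°C vs 54°C → primer F is higher.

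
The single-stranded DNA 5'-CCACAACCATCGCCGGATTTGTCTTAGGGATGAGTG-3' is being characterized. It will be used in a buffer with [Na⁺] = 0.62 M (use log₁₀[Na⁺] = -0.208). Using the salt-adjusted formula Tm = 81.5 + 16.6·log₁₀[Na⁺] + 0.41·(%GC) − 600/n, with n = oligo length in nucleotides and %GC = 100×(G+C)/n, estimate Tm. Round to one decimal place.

83.0°C

Length n = 36. T=9, G=10, C=9, A=8
G+C = 19, so %GC = 19/36 × 100 = 52.778%
Salt term: 16.6 × (-0.208) = -3.453
GC term: 0.41 × 52.778 = 21.639; length term: −600/36 = −16.667
Tm = 81.5 + (-3.453) + 21.639 − 16.667 = 83.019 → 83.0°C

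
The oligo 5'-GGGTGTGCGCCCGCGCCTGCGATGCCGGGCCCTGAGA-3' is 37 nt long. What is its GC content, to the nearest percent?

78%

Base counts: A=3, C=13, T=5, G=16
G+C = 16 + 13 = 29 out of 37 bases
%GC = 29/37 × 100 = 78.38% ≈ 78%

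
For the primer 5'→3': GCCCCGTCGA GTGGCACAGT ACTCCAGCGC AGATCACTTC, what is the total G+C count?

25

Base counts: C=15, G=10, A=8, T=7
G+C = 10 + 15 = 25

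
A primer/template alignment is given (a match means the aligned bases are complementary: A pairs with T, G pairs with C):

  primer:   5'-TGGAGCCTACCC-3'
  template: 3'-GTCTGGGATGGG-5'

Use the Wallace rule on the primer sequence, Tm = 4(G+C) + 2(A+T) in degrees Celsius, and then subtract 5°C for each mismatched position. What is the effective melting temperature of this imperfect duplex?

25°C

Primer base counts: A=2, T=2, G=3, C=5 → A+T=4, G+C=8
Perfect-match Tm = 2(4) + 4(8) = 8 + 32 = 40°C
Mismatches (positions where the bases are not complementary): 3 (at positions 1, 2, 5)
Effective Tm = 40 − 3×5 = 40 − 15 = 25°C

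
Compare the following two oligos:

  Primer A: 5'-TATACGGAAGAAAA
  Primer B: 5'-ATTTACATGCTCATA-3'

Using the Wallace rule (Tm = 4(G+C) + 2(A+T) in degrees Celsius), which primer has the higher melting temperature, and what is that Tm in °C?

Primer B, 38°C

Primer A: A+T=10, G+C=4 → Tm = 2(10)+4(4) = 36°C
Primer B: A+T=11, G+C=4 → Tm = 2(11)+4(4) = 38°C
36°C vs 38°C → primer B is higher.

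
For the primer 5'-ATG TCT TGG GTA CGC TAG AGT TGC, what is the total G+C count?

12

Base counts: A=4, C=4, G=8, T=8
Total G or C: 8 + 4 = 12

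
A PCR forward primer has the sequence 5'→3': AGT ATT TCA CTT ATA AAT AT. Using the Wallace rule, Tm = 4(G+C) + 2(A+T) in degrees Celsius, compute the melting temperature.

Counting bases: G=1, C=2, T=9, A=8
So N_AT = 17 and N_GC = 3.
Tm = 4·3 + 2·17 = 12 + 34 = 46°C

46°C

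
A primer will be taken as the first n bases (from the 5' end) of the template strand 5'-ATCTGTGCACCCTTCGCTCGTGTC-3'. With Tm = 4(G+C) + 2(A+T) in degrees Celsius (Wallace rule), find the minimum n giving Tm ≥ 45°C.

First 14 bases: ATCTGTGCACCCTT → Tm = 42°C (< 45°C)
First 15 bases: ATCTGTGCACCCTTC → Tm = 46°C (≥ 45°C)
Since every base adds ≥2°C, Tm only increases with n, so the threshold is first crossed at n = 15.

n = 15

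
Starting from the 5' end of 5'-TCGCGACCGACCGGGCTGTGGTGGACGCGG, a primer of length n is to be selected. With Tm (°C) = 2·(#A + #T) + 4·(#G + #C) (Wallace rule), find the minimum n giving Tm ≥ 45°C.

First 12 bases: TCGCGACCGACC → Tm = 42°C (< 45°C)
First 13 bases: TCGCGACCGACCG → Tm = 46°C (≥ 45°C)
Each additional base adds 2°C (A/T) or 4°C (G/C), so Tm is non-decreasing in n; n = 13 is the first length to reach 45°C.

n = 13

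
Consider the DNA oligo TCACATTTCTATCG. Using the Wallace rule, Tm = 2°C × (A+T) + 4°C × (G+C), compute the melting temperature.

Counting bases: A=3, T=6, C=4, G=1
So N_AT = 9 and N_GC = 5.
Tm = 2×9 + 4×5 = 38°C

38°C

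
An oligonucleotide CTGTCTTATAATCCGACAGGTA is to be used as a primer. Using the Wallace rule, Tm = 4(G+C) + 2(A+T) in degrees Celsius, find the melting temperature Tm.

62°C

Counting bases: A=6, T=7, G=4, C=5
A+T = 13, G+C = 9
Tm = 4·9 + 2·13 = 36 + 26 = 62°C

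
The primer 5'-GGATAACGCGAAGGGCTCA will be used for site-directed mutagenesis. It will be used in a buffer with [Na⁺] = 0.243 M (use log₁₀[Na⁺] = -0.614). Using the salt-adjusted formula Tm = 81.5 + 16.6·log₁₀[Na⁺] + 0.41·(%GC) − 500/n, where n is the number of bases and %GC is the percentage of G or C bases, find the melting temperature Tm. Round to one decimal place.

Length n = 19. Scanning the sequence gives A=6, C=4, T=2, G=7.
G+C = 11, so %GC = 11/19 × 100 = 57.895%
Salt term: 16.6 × (-0.614) = -10.192
GC term: 0.41 × 57.895 = 23.737; length term: −500/19 = −26.316
Tm = 81.5 + (-10.192) + 23.737 − 26.316 = 68.729 → 68.7°C

68.7°C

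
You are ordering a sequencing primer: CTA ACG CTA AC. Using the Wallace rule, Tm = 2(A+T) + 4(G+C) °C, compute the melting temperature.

G=1, C=4, T=2, A=4
AT pairs contribute 6, GC pairs contribute 5.
Tm = 4·5 + 2·6 = 20 + 12 = 32°C

32°C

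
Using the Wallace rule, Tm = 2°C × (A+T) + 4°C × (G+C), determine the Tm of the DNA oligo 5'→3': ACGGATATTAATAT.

34°C

T=5, A=6, G=2, C=1
AT pairs contribute 11, GC pairs contribute 3.
Tm = 2(11) + 4(3) = 22 + 12 = 34°C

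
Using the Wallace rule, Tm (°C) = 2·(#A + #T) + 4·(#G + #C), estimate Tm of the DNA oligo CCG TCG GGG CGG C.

Counting bases: T=1, G=7, A=0, C=5
AT pairs contribute 1, GC pairs contribute 12.
Tm = 4·12 + 2·1 = 48 + 2 = 50°C

50°C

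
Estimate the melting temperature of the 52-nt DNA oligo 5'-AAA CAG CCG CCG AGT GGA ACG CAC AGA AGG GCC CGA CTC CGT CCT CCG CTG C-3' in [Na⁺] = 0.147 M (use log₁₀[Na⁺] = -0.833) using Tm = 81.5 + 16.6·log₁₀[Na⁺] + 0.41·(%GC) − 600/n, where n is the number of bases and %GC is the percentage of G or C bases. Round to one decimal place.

83.7°C

Length n = 52. Base counts: T=5, C=20, G=15, A=12
G+C = 35, so %GC = 35/52 × 100 = 67.308%
Salt term: 16.6 × (-0.833) = -13.828
GC term: 0.41 × 67.308 = 27.596; length term: −600/52 = −11.538
Tm = 81.5 + (-13.828) + 27.596 − 11.538 = 83.73 → 83.7°C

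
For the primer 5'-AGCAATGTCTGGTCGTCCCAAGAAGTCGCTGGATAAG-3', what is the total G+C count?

19

Counting bases: G=11, A=10, C=8, T=8
G+C = 11 + 8 = 19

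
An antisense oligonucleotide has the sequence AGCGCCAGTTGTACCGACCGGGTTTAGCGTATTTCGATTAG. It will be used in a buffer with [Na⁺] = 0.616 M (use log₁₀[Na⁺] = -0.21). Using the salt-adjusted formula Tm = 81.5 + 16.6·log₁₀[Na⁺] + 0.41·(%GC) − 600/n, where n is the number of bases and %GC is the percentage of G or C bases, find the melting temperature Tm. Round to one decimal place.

84.4°C

Length n = 41. Counting bases: C=9, G=12, A=8, T=12
G+C = 21, so %GC = 21/41 × 100 = 51.22%
Salt term: 16.6 × (-0.21) = -3.486
GC term: 0.41 × 51.22 = 21; length term: −600/41 = −14.634
Tm = 81.5 + (-3.486) + 21 − 14.634 = 84.38 → 84.4°C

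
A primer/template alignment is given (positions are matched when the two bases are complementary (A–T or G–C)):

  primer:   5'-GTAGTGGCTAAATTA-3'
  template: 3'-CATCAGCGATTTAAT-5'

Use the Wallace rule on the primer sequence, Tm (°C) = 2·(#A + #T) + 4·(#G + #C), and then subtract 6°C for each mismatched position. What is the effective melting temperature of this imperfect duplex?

Primer base counts: A=5, T=5, G=4, C=1 → A+T=10, G+C=5
Perfect-match Tm = 2(10) + 4(5) = 20 + 20 = 40°C
Mismatches (positions where the bases are not complementary): 1 (at position 6)
Effective Tm = 40 − 1×6 = 40 − 6 = 34°C

34°C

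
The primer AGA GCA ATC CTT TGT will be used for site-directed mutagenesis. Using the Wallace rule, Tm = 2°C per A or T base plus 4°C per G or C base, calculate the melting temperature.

42°C

Counting bases: A=4, G=3, T=5, C=3
AT pairs contribute 9, GC pairs contribute 6.
Tm = 2(9) + 4(6) = 18 + 24 = 42°C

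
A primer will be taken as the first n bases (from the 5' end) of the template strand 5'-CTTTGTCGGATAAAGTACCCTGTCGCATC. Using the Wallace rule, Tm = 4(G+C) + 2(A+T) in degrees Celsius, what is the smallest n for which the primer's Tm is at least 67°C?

First 23 bases: CTTTGTCGGATAAAGTACCCTGT → Tm = 66°C (< 67°C)
First 24 bases: CTTTGTCGGATAAAGTACCCTGTC → Tm = 70°C (≥ 67°C)
Since every base adds ≥2°C, Tm only increases with n, so the threshold is first crossed at n = 24.

n = 24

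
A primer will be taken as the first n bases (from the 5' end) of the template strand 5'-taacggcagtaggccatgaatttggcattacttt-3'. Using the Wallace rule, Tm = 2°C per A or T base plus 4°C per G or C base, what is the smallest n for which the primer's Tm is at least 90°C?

First 30 bases: TAACGGCAGTAGGCCATGAATTTGGCATTA → Tm = 86°C (< 90°C)
First 31 bases: TAACGGCAGTAGGCCATGAATTTGGCATTAC → Tm = 90°C (≥ 90°C)
Since every base adds ≥2°C, Tm only increases with n, so the threshold is first crossed at n = 31.

n = 31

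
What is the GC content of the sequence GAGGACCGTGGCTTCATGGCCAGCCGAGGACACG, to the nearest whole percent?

68%

T=4, G=13, A=7, C=10
G+C = 13 + 10 = 23 out of 34 bases
%GC = 23/34 × 100 = 67.65% ≈ 68%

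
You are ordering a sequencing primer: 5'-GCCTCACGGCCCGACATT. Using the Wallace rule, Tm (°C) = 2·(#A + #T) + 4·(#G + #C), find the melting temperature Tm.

T=3, C=8, A=3, G=4
AT pairs contribute 6, GC pairs contribute 12.
Tm = 4·12 + 2·6 = 48 + 12 = 60°C

60°C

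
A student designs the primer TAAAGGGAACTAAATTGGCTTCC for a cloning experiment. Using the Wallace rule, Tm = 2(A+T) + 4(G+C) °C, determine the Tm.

Scanning the sequence gives C=4, G=5, A=8, T=6.
AT pairs contribute 14, GC pairs contribute 9.
Tm = 4·9 + 2·14 = 36 + 28 = 64°C

64°C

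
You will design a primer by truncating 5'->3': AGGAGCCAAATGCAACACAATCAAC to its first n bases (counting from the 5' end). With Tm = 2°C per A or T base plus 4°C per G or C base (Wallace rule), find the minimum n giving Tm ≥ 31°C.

First 10 bases: AGGAGCCAAA → Tm = 30°C (< 31°C)
First 11 bases: AGGAGCCAAAT → Tm = 32°C (≥ 31°C)
Each additional base adds 2°C (A/T) or 4°C (G/C), so Tm is non-decreasing in n; n = 11 is the first length to reach 31°C.

n = 11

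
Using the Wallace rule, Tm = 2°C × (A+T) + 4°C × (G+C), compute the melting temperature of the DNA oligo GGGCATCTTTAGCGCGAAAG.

Base counts: G=7, C=4, A=5, T=4
So N_AT = 9 and N_GC = 11.
Tm = 2(9) + 4(11) = 18 + 44 = 62°C

62°C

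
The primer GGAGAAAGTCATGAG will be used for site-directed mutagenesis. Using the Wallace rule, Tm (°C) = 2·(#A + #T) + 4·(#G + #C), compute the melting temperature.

Counting bases: T=2, G=6, C=1, A=6
So N_AT = 8 and N_GC = 7.
Tm = 2×8 + 4×7 = 44°C

44°C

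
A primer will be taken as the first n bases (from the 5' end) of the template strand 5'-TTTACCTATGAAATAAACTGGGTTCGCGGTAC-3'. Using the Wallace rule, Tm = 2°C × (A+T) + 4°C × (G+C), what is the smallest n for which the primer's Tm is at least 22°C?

First 8 bases: TTTACCTA → Tm = 20°C (< 22°C)
First 9 bases: TTTACCTAT → Tm = 22°C (≥ 22°C)
Since every base adds ≥2°C, Tm only increases with n, so the threshold is first crossed at n = 9.

n = 9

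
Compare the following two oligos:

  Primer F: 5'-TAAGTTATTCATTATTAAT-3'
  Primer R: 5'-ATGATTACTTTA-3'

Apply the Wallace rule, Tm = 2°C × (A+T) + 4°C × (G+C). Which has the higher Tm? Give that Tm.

Primer F: A+T=17, G+C=2 → Tm = 2(17)+4(2) = 42°C
Primer R: A+T=10, G+C=2 → Tm = 2(10)+4(2) = 28°C
42°C vs 28°C → primer F is higher.

Primer F, 42°C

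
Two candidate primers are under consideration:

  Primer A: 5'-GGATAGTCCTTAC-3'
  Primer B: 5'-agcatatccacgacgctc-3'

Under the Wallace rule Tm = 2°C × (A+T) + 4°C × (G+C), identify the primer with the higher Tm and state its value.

Primer B, 56°C

Primer A: A+T=7, G+C=6 → Tm = 2(7)+4(6) = 38°C
Primer B: A+T=8, G+C=10 → Tm = 2(8)+4(10) = 56°C
38°C vs 56°C → primer B is higher.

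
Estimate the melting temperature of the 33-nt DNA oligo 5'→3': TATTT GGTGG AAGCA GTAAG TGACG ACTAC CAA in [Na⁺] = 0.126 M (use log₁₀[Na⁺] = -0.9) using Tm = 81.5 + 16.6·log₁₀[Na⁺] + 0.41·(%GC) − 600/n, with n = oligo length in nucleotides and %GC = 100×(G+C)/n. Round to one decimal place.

65.8°C

Length n = 33. Base counts: G=9, C=5, A=11, T=8
G+C = 14, so %GC = 14/33 × 100 = 42.424%
Salt term: 16.6 × (-0.9) = -14.94
GC term: 0.41 × 42.424 = 17.394; length term: −600/33 = −18.182
Tm = 81.5 + (-14.94) + 17.394 − 18.182 = 65.772 → 65.8°C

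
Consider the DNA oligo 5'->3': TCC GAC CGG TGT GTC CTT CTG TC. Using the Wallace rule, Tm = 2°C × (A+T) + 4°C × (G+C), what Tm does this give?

Scanning the sequence gives G=6, C=8, A=1, T=8.
AT pairs contribute 9, GC pairs contribute 14.
Tm = 2(9) + 4(14) = 18 + 56 = 74°C

74°C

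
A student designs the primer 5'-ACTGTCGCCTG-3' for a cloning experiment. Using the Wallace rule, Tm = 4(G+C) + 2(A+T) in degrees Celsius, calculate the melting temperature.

36°C

Scanning the sequence gives G=3, T=3, A=1, C=4.
AT pairs contribute 4, GC pairs contribute 7.
Tm = 2(4) + 4(7) = 8 + 28 = 36°C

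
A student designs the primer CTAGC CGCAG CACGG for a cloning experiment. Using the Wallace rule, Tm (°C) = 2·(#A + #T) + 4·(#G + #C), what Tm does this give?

52°C

Scanning the sequence gives A=3, C=6, T=1, G=5.
A+T = 4, G+C = 11
Tm = 2×4 + 4×11 = 52°C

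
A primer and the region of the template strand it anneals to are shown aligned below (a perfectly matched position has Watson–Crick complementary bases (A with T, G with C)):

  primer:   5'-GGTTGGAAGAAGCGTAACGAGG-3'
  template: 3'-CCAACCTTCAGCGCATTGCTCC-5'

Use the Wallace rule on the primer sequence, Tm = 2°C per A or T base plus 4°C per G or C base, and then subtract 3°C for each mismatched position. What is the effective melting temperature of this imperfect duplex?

62°C

Primer base counts: A=7, T=3, G=10, C=2 → A+T=10, G+C=12
Perfect-match Tm = 2(10) + 4(12) = 20 + 48 = 68°C
Mismatches (positions where the bases are not complementary): 2 (at positions 10, 11)
Effective Tm = 68 − 2×3 = 68 − 6 = 62°C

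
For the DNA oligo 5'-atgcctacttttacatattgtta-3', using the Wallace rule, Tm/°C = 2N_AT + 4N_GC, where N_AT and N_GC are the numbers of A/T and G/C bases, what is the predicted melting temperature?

58°C

Scanning the sequence gives A=6, G=2, C=4, T=11.
AT pairs contribute 17, GC pairs contribute 6.
Tm = 2×17 + 4×6 = 58°C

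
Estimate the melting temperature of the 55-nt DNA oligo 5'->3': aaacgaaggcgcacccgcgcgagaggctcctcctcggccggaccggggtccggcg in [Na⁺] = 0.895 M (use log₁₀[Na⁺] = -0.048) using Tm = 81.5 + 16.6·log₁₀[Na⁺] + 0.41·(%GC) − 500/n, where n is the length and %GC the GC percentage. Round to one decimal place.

Length n = 55. Base counts: C=21, T=4, G=21, A=9
G+C = 42, so %GC = 42/55 × 100 = 76.364%
Salt term: 16.6 × (-0.048) = -0.797
GC term: 0.41 × 76.364 = 31.309; length term: −500/55 = −9.091
Tm = 81.5 + (-0.797) + 31.309 − 9.091 = 102.921 → 102.9°C

102.9°C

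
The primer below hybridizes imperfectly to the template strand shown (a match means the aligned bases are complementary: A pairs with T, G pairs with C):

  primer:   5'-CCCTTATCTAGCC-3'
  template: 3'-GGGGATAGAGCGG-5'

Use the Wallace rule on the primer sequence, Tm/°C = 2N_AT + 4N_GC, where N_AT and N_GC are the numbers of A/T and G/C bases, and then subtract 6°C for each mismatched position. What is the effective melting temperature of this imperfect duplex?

28°C

Primer base counts: A=2, T=4, G=1, C=6 → A+T=6, G+C=7
Perfect-match Tm = 2(6) + 4(7) = 12 + 28 = 40°C
Mismatches (positions where the bases are not complementary): 2 (at positions 4, 10)
Effective Tm = 40 − 2×6 = 40 − 12 = 28°C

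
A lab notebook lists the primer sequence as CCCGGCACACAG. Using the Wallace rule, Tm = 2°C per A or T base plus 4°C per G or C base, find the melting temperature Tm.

Base counts: C=6, G=3, A=3, T=0
AT pairs contribute 3, GC pairs contribute 9.
Tm = 4·9 + 2·3 = 36 + 6 = 42°C

42°C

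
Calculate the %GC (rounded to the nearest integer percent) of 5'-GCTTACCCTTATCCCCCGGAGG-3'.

64%

Counting bases: G=5, C=9, T=5, A=3
G+C = 5 + 9 = 14 out of 22 bases
%GC = 14/22 × 100 = 63.64% ≈ 64%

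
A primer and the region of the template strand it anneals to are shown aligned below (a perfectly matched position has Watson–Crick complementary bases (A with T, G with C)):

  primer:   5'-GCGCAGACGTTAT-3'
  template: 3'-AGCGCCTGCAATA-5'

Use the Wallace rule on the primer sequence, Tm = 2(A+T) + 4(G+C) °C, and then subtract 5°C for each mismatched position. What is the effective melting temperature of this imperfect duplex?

30°C

Primer base counts: A=3, T=3, G=4, C=3 → A+T=6, G+C=7
Perfect-match Tm = 2(6) + 4(7) = 12 + 28 = 40°C
Mismatches (positions where the bases are not complementary): 2 (at positions 1, 5)
Effective Tm = 40 − 2×5 = 40 − 10 = 30°C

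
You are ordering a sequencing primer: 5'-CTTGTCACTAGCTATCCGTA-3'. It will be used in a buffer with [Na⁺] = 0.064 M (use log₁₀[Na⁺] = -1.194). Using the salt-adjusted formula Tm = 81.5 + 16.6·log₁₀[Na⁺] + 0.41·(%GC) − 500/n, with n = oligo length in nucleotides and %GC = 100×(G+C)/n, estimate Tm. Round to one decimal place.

55.1°C

Length n = 20. T=7, C=6, G=3, A=4
G+C = 9, so %GC = 9/20 × 100 = 45%
Salt term: 16.6 × (-1.194) = -19.82
GC term: 0.41 × 45 = 18.45; length term: −500/20 = −25
Tm = 81.5 + (-19.82) + 18.45 − 25 = 55.13 → 55.1°C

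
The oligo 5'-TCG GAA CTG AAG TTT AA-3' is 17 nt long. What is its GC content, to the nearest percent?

35%

Counting bases: G=4, C=2, T=5, A=6
G+C = 4 + 2 = 6 out of 17 bases
%GC = 6/17 × 100 = 35.29% ≈ 35%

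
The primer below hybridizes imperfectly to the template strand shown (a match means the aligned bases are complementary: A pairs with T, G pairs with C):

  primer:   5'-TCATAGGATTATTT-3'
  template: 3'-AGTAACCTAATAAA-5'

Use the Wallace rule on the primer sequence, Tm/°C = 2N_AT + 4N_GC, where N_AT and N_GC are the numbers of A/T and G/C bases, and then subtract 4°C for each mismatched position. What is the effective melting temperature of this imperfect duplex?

Primer base counts: A=4, T=7, G=2, C=1 → A+T=11, G+C=3
Perfect-match Tm = 2(11) + 4(3) = 22 + 12 = 34°C
Mismatches (positions where the bases are not complementary): 1 (at position 5)
Effective Tm = 34 − 1×4 = 34 − 4 = 30°C

30°C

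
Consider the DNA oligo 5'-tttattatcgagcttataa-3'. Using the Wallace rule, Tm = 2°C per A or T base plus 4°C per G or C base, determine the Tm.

46°C

T=9, G=2, A=6, C=2
AT pairs contribute 15, GC pairs contribute 4.
Tm = 2×15 + 4×4 = 46°C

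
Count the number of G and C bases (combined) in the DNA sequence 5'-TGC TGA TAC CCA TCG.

8

Base counts: C=5, T=4, A=3, G=3
G+C = 3 + 5 = 8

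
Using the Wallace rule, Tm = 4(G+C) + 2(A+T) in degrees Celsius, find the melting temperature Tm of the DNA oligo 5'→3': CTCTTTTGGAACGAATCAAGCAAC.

Counting bases: C=6, G=4, T=6, A=8
So N_AT = 14 and N_GC = 10.
Tm = 4·10 + 2·14 = 40 + 28 = 68°C

68°C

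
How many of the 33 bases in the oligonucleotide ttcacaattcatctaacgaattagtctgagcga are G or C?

12

G=5, C=7, T=10, A=11
Total G or C: 5 + 7 = 12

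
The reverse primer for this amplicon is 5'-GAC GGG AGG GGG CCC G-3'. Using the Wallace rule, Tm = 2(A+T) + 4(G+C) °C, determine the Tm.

Counting bases: A=2, T=0, C=4, G=10
AT pairs contribute 2, GC pairs contribute 14.
Tm = 4·14 + 2·2 = 56 + 4 = 60°C

60°C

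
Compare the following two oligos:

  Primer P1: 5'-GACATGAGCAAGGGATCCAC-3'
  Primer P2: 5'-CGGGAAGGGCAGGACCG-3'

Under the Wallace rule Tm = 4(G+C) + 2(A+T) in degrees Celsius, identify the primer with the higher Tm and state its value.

Primer P1, 62°C

Primer P1: A+T=9, G+C=11 → Tm = 2(9)+4(11) = 62°C
Primer P2: A+T=4, G+C=13 → Tm = 2(4)+4(13) = 60°C
62°C vs 60°C → primer P1 is higher.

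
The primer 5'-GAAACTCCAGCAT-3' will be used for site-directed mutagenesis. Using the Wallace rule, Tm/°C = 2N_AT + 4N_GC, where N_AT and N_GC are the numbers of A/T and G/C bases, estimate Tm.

38°C

Counting bases: G=2, T=2, A=5, C=4
So N_AT = 7 and N_GC = 6.
Tm = 4·6 + 2·7 = 24 + 14 = 38°C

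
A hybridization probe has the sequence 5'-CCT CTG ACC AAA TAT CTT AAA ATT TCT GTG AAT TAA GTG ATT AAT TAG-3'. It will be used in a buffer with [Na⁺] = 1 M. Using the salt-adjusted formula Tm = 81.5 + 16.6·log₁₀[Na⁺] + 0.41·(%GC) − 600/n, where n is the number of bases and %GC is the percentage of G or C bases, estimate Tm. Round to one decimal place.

Length n = 48. Counting bases: T=18, A=17, G=6, C=7
G+C = 13, so %GC = 13/48 × 100 = 27.083%
Salt term: 16.6 × (0) = 0
GC term: 0.41 × 27.083 = 11.104; length term: −600/48 = −12.5
Tm = 81.5 + (0) + 11.104 − 12.5 = 80.104 → 80.1°C

80.1°C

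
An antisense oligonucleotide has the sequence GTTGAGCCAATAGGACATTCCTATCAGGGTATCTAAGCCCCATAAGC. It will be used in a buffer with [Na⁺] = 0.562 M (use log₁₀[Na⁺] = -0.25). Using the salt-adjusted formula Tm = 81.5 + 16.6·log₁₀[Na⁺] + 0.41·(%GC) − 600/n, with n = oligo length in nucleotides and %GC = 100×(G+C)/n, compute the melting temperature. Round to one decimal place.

Length n = 47. Scanning the sequence gives C=12, G=10, A=14, T=11.
G+C = 22, so %GC = 22/47 × 100 = 46.809%
Salt term: 16.6 × (-0.25) = -4.15
GC term: 0.41 × 46.809 = 19.192; length term: −600/47 = −12.766
Tm = 81.5 + (-4.15) + 19.192 − 12.766 = 83.776 → 83.8°C

83.8°C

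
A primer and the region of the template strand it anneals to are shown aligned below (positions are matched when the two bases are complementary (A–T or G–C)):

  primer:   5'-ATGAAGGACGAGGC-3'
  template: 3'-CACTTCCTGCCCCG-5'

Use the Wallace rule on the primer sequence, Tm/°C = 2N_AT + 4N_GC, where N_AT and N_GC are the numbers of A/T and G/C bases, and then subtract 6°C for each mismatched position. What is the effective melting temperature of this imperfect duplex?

32°C

Primer base counts: A=5, T=1, G=6, C=2 → A+T=6, G+C=8
Perfect-match Tm = 2(6) + 4(8) = 12 + 32 = 44°C
Mismatches (positions where the bases are not complementary): 2 (at positions 1, 11)
Effective Tm = 44 − 2×6 = 44 − 12 = 32°C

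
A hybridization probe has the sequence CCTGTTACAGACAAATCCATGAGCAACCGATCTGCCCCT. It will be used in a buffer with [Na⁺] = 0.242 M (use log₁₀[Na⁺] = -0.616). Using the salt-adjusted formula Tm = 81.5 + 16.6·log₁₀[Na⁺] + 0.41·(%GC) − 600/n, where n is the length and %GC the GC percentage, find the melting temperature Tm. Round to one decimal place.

76.9°C

Length n = 39. Base counts: G=6, C=14, T=8, A=11
G+C = 20, so %GC = 20/39 × 100 = 51.282%
Salt term: 16.6 × (-0.616) = -10.226
GC term: 0.41 × 51.282 = 21.026; length term: −600/39 = −15.385
Tm = 81.5 + (-10.226) + 21.026 − 15.385 = 76.915 → 76.9°C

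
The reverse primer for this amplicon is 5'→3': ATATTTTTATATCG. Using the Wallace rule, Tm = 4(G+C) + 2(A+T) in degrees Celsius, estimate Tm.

32°C

Scanning the sequence gives T=8, C=1, A=4, G=1.
So N_AT = 12 and N_GC = 2.
Tm = 4·2 + 2·12 = 8 + 24 = 32°C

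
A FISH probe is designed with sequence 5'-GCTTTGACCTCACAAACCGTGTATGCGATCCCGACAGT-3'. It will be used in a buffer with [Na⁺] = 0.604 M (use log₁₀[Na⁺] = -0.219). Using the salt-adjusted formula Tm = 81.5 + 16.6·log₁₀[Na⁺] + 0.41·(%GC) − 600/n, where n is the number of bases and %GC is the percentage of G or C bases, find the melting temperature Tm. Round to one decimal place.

Length n = 38. Scanning the sequence gives G=8, T=9, C=12, A=9.
G+C = 20, so %GC = 20/38 × 100 = 52.632%
Salt term: 16.6 × (-0.219) = -3.635
GC term: 0.41 × 52.632 = 21.579; length term: −600/38 = −15.789
Tm = 81.5 + (-3.635) + 21.579 − 15.789 = 83.655 → 83.7°C

83.7°C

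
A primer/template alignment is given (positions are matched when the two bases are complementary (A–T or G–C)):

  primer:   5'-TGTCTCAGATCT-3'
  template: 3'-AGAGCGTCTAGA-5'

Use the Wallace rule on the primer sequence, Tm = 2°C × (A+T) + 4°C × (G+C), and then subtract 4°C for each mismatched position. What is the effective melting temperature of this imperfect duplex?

Primer base counts: A=2, T=5, G=2, C=3 → A+T=7, G+C=5
Perfect-match Tm = 2(7) + 4(5) = 14 + 20 = 34°C
Mismatches (positions where the bases are not complementary): 2 (at positions 2, 5)
Effective Tm = 34 − 2×4 = 34 − 8 = 26°C

26°C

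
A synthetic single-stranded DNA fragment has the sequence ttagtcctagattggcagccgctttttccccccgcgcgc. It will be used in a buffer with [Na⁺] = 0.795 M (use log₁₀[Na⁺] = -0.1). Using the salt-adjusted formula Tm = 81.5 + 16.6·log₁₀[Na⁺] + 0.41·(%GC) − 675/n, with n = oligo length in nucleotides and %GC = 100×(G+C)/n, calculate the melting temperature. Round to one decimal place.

87.8°C

Length n = 39. Counting bases: G=9, T=11, A=4, C=15
G+C = 24, so %GC = 24/39 × 100 = 61.538%
Salt term: 16.6 × (-0.1) = -1.66
GC term: 0.41 × 61.538 = 25.231; length term: −675/39 = −17.308
Tm = 81.5 + (-1.66) + 25.231 − 17.308 = 87.763 → 87.8°C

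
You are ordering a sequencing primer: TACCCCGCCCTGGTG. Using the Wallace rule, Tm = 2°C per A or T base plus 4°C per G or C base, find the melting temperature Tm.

C=7, G=4, A=1, T=3
AT pairs contribute 4, GC pairs contribute 11.
Tm = 2(4) + 4(11) = 8 + 44 = 52°C

52°C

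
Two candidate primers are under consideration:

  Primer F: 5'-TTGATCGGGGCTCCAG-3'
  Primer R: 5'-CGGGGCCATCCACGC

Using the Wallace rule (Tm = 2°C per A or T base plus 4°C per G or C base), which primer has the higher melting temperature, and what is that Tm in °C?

Primer R, 54°C

Primer F: A+T=6, G+C=10 → Tm = 2(6)+4(10) = 52°C
Primer R: A+T=3, G+C=12 → Tm = 2(3)+4(12) = 54°C
52°C vs 54°C → primer R is higher.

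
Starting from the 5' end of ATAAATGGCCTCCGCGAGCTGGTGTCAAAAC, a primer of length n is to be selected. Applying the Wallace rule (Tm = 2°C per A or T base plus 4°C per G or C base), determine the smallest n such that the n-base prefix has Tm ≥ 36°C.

First 12 bases: ATAAATGGCCTC → Tm = 34°C (< 36°C)
First 13 bases: ATAAATGGCCTCC → Tm = 38°C (≥ 36°C)
Each additional base adds 2°C (A/T) or 4°C (G/C), so Tm is non-decreasing in n; n = 13 is the first length to reach 36°C.

n = 13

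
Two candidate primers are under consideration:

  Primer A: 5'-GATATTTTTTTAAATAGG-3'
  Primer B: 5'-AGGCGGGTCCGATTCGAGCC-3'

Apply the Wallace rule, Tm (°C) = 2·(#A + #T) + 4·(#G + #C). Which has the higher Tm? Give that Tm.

Primer A: A+T=15, G+C=3 → Tm = 2(15)+4(3) = 42°C
Primer B: A+T=6, G+C=14 → Tm = 2(6)+4(14) = 68°C
42°C vs 68°C → primer B is higher.

Primer B, 68°C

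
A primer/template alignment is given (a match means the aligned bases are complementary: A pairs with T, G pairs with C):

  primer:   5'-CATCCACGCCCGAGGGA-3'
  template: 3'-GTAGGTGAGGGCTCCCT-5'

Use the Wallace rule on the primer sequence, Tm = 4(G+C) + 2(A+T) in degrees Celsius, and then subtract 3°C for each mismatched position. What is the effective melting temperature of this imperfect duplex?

Primer base counts: A=4, T=1, G=5, C=7 → A+T=5, G+C=12
Perfect-match Tm = 2(5) + 4(12) = 10 + 48 = 58°C
Mismatches (positions where the bases are not complementary): 1 (at position 8)
Effective Tm = 58 − 1×3 = 58 − 3 = 55°C

55°C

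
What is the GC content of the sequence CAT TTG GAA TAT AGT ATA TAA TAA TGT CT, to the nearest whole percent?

Counting bases: G=4, T=12, C=2, A=11
G+C = 4 + 2 = 6 out of 29 bases
%GC = 6/29 × 100 = 20.69% ≈ 21%

21%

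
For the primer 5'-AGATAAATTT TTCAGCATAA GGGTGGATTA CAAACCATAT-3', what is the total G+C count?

Counting bases: A=16, T=12, C=5, G=7
Total G or C: 7 + 5 = 12

12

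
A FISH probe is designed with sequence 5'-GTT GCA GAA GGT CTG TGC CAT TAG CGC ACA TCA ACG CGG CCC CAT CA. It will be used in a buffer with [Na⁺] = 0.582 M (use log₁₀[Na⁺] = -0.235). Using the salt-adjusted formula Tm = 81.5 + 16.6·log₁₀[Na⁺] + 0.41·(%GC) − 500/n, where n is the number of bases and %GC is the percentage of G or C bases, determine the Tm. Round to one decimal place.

90.5°C

Length n = 47. Base counts: C=15, T=9, G=12, A=11
G+C = 27, so %GC = 27/47 × 100 = 57.447%
Salt term: 16.6 × (-0.235) = -3.901
GC term: 0.41 × 57.447 = 23.553; length term: −500/47 = −10.638
Tm = 81.5 + (-3.901) + 23.553 − 10.638 = 90.514 → 90.5°C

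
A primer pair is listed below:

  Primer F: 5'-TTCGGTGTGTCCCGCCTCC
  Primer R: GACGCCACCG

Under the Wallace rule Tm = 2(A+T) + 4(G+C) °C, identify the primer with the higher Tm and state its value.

Primer F, 64°C

Primer F: A+T=6, G+C=13 → Tm = 2(6)+4(13) = 64°C
Primer R: A+T=2, G+C=8 → Tm = 2(2)+4(8) = 36°C
64°C vs 36°C → primer F is higher.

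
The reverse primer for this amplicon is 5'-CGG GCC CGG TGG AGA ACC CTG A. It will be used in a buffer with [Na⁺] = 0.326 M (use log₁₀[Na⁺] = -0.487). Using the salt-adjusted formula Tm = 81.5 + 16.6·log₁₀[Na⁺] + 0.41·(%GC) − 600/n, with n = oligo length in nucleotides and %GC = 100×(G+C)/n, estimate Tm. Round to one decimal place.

76.0°C

Length n = 22. Scanning the sequence gives T=2, A=4, C=7, G=9.
G+C = 16, so %GC = 16/22 × 100 = 72.727%
Salt term: 16.6 × (-0.487) = -8.084
GC term: 0.41 × 72.727 = 29.818; length term: −600/22 = −27.273
Tm = 81.5 + (-8.084) + 29.818 − 27.273 = 75.961 → 76.0°C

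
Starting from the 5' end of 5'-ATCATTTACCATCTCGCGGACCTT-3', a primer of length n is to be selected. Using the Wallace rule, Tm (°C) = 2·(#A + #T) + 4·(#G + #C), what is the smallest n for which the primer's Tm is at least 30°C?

First 11 bases: ATCATTTACCA → Tm = 28°C (< 30°C)
First 12 bases: ATCATTTACCAT → Tm = 30°C (≥ 30°C)
Each additional base adds 2°C (A/T) or 4°C (G/C), so Tm is non-decreasing in n; n = 12 is the first length to reach 30°C.

n = 12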